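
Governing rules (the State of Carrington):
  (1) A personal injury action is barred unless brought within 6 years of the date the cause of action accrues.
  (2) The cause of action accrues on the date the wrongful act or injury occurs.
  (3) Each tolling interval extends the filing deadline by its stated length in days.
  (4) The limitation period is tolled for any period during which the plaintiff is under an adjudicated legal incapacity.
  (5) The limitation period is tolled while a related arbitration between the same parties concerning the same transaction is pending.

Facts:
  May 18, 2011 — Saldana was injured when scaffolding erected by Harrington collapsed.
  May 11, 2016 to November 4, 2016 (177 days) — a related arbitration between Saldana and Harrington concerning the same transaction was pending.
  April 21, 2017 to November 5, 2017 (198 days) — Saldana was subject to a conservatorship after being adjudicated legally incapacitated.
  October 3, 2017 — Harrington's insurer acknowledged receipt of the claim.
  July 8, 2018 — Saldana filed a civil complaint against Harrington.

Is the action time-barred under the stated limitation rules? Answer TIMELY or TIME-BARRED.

The limitation period began to run on May 18, 2011.
The untolled deadline — 6 years after May 18, 2011 — is May 18, 2017.
Because the pending related arbitration ran from May 11, 2016 to November 4, 2016, the deadline is extended by 177 days to November 11, 2017.
The plaintiff's legal incapacity from April 21, 2017 to November 5, 2017 tolled the period for 198 days, extending the deadline to May 28, 2018.
Nothing else in the chronology tolls or restarts the period.
The July 8, 2018 filing falls after the May 28, 2018 deadline; the claim is time-barred.

TIME-BARRED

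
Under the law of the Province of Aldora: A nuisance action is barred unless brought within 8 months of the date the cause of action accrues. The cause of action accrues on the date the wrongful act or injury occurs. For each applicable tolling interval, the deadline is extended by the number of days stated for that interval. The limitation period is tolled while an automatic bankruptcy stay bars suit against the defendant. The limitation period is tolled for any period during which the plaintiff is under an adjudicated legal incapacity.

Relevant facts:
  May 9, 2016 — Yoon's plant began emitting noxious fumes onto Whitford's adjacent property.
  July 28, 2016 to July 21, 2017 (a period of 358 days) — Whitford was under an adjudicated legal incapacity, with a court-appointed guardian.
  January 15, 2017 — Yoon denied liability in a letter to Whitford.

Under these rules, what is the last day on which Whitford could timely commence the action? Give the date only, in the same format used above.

January 2, 2018

The cause of action accrued on May 9, 2016, the date of the act.
Adding the 8 months base period to May 9, 2016 gives a deadline of January 9, 2017, before any tolling.
The plaintiff's legal incapacity from July 28, 2016 to July 21, 2017 tolled the period for 358 days, extending the deadline to January 2, 2018.
Nothing else in the chronology tolls or restarts the period.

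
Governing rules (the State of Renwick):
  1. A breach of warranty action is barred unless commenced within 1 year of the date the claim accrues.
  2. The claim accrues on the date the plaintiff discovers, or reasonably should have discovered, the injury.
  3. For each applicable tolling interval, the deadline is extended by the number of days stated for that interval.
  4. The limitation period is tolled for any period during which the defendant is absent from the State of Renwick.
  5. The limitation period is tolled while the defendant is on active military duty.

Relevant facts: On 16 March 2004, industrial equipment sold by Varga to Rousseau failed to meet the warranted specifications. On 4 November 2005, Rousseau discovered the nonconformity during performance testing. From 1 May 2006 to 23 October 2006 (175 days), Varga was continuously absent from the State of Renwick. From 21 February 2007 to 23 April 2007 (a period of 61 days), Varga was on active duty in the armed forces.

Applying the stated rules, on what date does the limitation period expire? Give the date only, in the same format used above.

Accrual is tied to discovery, so the period began on 4 November 2005 rather than on 16 March 2004 when the act occurred.
Adding the 1 year base period to 4 November 2005 gives a deadline of 4 November 2006, before any tolling.
The period was tolled for 175 days by the defendant's absence from the jurisdiction (1 May 2006 to 23 October 2006), pushing the deadline to 28 April 2007.
Because the defendant's active military service ran from 21 February 2007 to 23 April 2007, the deadline is extended by 61 days to 28 June 2007.

28 June 2007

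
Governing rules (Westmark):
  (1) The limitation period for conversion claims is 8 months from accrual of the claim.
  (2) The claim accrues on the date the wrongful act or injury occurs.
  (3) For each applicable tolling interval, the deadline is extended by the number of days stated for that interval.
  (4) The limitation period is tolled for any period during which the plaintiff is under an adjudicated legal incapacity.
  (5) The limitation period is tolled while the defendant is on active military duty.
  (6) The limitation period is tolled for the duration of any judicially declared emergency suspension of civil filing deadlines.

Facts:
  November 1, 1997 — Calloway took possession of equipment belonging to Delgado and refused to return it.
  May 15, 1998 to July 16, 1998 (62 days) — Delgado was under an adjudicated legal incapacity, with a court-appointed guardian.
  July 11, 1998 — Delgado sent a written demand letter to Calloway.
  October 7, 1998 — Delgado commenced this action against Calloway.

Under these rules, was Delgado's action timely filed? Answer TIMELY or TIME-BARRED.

TIME-BARRED

The claim accrued on November 1, 1997, the date of the act.
8 months from November 1, 1997 is July 1, 1998.
The period was tolled for 62 days by the plaintiff's legal incapacity (May 15, 1998 to July 16, 1998), pushing the deadline to September 1, 1998.
The other events in the timeline have no effect on the limitation period under the stated rules.
Delgado filed on October 7, 1998, after the September 1, 1998 deadline, so the action is time-barred.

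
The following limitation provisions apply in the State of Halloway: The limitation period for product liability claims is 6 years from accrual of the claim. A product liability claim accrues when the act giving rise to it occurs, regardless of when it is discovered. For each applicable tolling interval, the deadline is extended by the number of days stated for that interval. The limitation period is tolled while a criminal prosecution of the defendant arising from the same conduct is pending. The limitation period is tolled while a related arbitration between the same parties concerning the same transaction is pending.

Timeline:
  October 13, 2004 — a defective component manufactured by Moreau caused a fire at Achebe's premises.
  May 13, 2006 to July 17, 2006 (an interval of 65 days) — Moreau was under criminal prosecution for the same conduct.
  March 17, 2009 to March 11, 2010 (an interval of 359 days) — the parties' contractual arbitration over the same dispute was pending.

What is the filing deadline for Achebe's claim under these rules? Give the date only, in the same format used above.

December 11, 2011

The claim accrued on October 13, 2004, when the wrongful act occurred.
Adding the 6 years base period to October 13, 2004 gives a deadline of October 13, 2010, before any tolling.
The period was tolled for 65 days by the pending criminal prosecution (May 13, 2006 to July 17, 2006), pushing the deadline to December 17, 2010.
Because the pending related arbitration ran from March 17, 2009 to March 11, 2010, the deadline is extended by 359 days to December 11, 2011.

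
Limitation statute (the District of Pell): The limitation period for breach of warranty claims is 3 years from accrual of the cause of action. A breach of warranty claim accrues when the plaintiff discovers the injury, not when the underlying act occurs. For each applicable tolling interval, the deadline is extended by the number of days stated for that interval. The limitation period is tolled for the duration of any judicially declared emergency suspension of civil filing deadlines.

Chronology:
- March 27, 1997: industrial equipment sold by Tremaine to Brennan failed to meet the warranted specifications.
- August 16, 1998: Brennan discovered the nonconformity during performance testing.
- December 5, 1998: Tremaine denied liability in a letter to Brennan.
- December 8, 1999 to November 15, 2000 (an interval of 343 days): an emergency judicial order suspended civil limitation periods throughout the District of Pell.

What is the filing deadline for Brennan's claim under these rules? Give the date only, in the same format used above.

Accrual is tied to discovery, so the period began on August 16, 1998 rather than on March 27, 1997 when the act occurred.
The untolled deadline — 3 years after August 16, 1998 — is August 16, 2001.
The period was tolled for 343 days by the emergency suspension of filing deadlines (December 8, 1999 to November 15, 2000), pushing the deadline to July 25, 2002.
The other events in the timeline have no effect on the limitation period under the stated rules.

July 25, 2002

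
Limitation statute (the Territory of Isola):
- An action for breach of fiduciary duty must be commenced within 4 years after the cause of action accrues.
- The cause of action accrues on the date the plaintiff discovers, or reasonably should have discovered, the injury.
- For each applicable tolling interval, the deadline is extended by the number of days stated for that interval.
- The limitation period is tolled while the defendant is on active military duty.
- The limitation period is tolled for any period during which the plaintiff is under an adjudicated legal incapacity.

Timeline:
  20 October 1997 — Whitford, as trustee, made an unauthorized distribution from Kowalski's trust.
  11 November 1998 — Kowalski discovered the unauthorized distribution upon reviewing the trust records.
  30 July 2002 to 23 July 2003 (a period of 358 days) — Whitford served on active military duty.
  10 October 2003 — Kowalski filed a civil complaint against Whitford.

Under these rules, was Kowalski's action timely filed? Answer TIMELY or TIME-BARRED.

TIMELY

Accrual is tied to discovery, so the period began on 11 November 1998 rather than on 20 October 1997 when the act occurred.
The untolled deadline — 4 years after 11 November 1998 — is 11 November 2002.
Because the defendant's active military service ran from 30 July 2002 to 23 July 2003, the deadline is extended by 358 days to 4 November 2003.
Filing on 10 October 2003 beat the 4 November 2003 deadline — the action is timely.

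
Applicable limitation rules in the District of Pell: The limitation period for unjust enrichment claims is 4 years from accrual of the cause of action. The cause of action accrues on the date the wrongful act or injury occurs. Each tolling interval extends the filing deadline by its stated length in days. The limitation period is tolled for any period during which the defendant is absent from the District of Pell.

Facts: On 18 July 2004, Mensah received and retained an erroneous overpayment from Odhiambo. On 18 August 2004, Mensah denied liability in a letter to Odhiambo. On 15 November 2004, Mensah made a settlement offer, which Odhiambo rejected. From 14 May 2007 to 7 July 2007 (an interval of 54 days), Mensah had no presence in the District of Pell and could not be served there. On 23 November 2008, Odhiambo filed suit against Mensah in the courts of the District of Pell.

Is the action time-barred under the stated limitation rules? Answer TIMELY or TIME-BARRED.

TIME-BARRED

The claim accrued on 18 July 2004, when the wrongful act occurred.
4 years from 18 July 2004 is 18 July 2008.
The defendant's absence from the jurisdiction from 14 May 2007 to 7 July 2007 tolled the period for 54 days, extending the deadline to 10 September 2008.
The other events in the timeline have no effect on the limitation period under the stated rules.
The 23 November 2008 filing falls after the 10 September 2008 deadline; the claim is time-barred.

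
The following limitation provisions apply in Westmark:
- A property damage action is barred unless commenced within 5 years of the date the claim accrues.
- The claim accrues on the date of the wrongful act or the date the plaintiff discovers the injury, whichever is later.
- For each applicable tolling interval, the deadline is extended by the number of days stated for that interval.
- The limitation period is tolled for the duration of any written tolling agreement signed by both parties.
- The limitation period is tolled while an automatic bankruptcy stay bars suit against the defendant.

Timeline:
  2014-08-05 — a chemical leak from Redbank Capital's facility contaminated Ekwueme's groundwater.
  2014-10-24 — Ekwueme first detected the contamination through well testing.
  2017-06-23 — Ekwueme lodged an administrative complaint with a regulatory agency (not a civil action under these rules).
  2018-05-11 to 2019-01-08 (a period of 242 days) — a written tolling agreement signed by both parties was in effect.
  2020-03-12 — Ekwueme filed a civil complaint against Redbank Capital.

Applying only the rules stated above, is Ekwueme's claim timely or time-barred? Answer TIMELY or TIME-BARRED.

Because discovery on 2014-10-24 post-dates the 2014-08-05 act, accrual under the later-of rule falls on 2014-10-24.
Adding the 5 years base period to 2014-10-24 gives a deadline of 2019-10-24, before any tolling.
The written tolling agreement from 2018-05-11 to 2019-01-08 tolled the period for 242 days, extending the deadline to 2020-06-22.
Nothing else in the chronology tolls or restarts the period.
The 2020-03-12 filing precedes the 2020-06-22 deadline; the claim is timely.

TIMELY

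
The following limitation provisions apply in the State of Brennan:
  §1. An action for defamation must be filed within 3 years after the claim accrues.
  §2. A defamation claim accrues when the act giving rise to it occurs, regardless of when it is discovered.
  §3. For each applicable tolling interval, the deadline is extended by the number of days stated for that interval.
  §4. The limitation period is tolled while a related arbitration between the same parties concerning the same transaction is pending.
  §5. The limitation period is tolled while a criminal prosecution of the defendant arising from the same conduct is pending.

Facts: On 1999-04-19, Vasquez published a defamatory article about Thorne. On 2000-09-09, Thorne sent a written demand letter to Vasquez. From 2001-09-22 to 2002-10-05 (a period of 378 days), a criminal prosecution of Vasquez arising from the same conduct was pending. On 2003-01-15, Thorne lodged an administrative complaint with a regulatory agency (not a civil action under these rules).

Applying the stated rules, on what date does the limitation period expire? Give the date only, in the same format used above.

2003-05-02

The claim accrued on 1999-04-19, when the wrongful act occurred.
The untolled deadline — 3 years after 1999-04-19 — is 2002-04-19.
The period was tolled for 378 days by the pending criminal prosecution (2001-09-22 to 2002-10-05), pushing the deadline to 2003-05-02.
The other events in the timeline have no effect on the limitation period under the stated rules.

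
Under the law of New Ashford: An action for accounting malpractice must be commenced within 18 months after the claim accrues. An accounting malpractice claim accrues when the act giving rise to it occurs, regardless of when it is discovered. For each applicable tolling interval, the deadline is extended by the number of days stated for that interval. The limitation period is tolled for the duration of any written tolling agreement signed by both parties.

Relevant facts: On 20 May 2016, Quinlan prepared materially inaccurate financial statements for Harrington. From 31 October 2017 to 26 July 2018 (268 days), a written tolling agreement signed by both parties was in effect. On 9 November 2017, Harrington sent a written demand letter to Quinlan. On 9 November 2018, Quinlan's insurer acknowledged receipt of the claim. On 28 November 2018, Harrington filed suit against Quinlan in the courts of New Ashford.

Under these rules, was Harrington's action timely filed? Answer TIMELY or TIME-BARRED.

TIME-BARRED

The claim accrued on 20 May 2016, the date of the act.
Adding the 18 months base period to 20 May 2016 gives a deadline of 20 November 2017, before any tolling.
The period was tolled for 268 days by the written tolling agreement (31 October 2017 to 26 July 2018), pushing the deadline to 15 August 2018.
None of the other events listed affects the running of the period under the stated rules.
Harrington filed on 28 November 2018, after the 15 August 2018 deadline, so the action is time-barred.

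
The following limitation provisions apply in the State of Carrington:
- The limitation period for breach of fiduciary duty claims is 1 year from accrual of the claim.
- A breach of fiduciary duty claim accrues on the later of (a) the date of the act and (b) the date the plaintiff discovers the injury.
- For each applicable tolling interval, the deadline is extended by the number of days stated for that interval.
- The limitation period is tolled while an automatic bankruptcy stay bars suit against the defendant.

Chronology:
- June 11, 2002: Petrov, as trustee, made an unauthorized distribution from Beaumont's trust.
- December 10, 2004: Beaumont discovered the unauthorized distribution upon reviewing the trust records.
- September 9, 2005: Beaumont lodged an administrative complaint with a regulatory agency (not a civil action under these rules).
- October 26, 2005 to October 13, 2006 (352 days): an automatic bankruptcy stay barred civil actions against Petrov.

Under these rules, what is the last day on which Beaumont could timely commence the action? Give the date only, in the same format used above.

November 27, 2006

Taking the later of the act (June 11, 2002) and discovery (December 10, 2004), the claim accrued on December 10, 2004.
1 year from December 10, 2004 is December 10, 2005.
The period was tolled for 352 days by the automatic bankruptcy stay (October 26, 2005 to October 13, 2006), pushing the deadline to November 27, 2006.
The other events in the timeline have no effect on the limitation period under the stated rules.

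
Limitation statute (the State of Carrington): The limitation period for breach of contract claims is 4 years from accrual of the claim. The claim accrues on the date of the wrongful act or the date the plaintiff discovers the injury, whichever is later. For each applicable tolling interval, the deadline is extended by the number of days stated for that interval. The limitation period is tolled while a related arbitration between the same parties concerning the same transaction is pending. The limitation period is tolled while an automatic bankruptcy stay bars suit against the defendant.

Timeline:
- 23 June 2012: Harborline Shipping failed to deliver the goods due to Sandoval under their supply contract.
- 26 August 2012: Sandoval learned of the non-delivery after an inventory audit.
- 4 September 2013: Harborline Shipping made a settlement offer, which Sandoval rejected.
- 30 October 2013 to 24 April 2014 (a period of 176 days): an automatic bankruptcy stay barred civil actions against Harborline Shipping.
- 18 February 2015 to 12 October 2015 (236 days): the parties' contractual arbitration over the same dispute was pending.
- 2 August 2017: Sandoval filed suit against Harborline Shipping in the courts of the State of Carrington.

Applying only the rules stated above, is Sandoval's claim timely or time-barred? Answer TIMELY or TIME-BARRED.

TIMELY

Because discovery on 26 August 2012 post-dates the 23 June 2012 act, accrual under the later-of rule falls on 26 August 2012.
4 years from 26 August 2012 is 26 August 2016.
Because the automatic bankruptcy stay ran from 30 October 2013 to 24 April 2014, the deadline is extended by 176 days to 18 February 2017.
The period was tolled for 236 days by the pending related arbitration (18 February 2015 to 12 October 2015), pushing the deadline to 12 October 2017.
The other events in the timeline have no effect on the limitation period under the stated rules.
The 2 August 2017 filing precedes the 12 October 2017 deadline; the claim is timely.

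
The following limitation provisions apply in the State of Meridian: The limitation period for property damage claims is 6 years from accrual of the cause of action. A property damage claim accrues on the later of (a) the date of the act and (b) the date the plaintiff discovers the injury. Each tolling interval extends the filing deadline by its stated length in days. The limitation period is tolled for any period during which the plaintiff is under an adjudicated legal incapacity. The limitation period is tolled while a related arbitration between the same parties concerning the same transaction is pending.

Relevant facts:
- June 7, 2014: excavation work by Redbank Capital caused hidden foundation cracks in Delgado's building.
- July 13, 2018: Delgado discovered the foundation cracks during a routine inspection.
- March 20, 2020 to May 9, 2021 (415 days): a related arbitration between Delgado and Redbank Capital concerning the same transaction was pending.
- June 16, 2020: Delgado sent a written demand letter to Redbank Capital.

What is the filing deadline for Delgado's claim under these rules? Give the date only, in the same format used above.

September 1, 2025

Because discovery on July 13, 2018 post-dates the June 7, 2014 act, accrual under the later-of rule falls on July 13, 2018.
The untolled deadline — 6 years after July 13, 2018 — is July 13, 2024.
The period was tolled for 415 days by the pending related arbitration (March 20, 2020 to May 9, 2021), pushing the deadline to September 1, 2025.
None of the other events listed affects the running of the period under the stated rules.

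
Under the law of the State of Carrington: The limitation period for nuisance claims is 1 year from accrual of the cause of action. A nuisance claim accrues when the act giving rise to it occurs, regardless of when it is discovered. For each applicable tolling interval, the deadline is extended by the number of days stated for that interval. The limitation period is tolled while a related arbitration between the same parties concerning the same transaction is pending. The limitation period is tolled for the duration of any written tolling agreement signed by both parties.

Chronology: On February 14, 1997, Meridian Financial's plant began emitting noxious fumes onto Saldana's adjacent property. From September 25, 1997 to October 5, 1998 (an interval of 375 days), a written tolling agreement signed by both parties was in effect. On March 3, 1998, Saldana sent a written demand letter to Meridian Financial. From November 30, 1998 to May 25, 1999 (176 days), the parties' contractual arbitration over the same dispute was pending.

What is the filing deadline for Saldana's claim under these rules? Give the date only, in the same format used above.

August 19, 1999

The claim accrued on February 14, 1997, when the wrongful act occurred.
The untolled deadline — 1 year after February 14, 1997 — is February 14, 1998.
The period was tolled for 375 days by the written tolling agreement (September 25, 1997 to October 5, 1998), pushing the deadline to February 24, 1999.
Because the pending related arbitration ran from November 30, 1998 to May 25, 1999, the deadline is extended by 176 days to August 19, 1999.
The other events in the timeline have no effect on the limitation period under the stated rules.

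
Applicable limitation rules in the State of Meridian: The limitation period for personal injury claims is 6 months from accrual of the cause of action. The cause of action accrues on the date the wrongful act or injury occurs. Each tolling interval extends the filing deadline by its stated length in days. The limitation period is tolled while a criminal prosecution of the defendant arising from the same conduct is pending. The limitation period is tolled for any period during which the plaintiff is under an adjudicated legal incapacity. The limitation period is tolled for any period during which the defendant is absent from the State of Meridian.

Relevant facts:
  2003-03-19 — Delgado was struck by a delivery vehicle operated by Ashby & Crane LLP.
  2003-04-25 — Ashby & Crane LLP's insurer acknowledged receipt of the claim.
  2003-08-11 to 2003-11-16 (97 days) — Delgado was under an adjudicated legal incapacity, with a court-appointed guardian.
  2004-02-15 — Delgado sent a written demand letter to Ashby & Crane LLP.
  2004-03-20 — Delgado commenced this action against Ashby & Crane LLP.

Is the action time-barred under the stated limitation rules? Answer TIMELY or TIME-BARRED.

TIME-BARRED

The limitation period began to run on 2003-03-19.
The untolled deadline — 6 months after 2003-03-19 — is 2003-09-19.
The plaintiff's legal incapacity from 2003-08-11 to 2003-11-16 tolled the period for 97 days, extending the deadline to 2003-12-25.
None of the other events listed affects the running of the period under the stated rules.
Filing on 2004-03-20 missed the 2003-12-25 deadline — the action is time-barred.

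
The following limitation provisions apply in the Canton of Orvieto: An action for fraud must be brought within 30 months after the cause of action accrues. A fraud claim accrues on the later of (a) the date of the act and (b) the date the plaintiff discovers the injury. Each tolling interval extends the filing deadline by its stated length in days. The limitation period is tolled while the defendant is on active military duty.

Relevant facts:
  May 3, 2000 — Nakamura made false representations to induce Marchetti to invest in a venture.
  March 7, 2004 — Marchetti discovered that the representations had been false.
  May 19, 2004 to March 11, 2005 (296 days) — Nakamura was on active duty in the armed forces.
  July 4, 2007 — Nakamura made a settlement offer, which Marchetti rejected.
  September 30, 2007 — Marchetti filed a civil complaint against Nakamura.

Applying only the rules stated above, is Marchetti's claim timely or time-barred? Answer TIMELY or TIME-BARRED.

Taking the later of the act (May 3, 2000) and discovery (March 7, 2004), the claim accrued on March 7, 2004.
The untolled deadline — 30 months after March 7, 2004 — is September 7, 2006.
Because the defendant's active military service ran from May 19, 2004 to March 11, 2005, the deadline is extended by 296 days to June 30, 2007.
Nothing else in the chronology tolls or restarts the period.
Marchetti filed on September 30, 2007, after the June 30, 2007 deadline, so the action is time-barred.

TIME-BARRED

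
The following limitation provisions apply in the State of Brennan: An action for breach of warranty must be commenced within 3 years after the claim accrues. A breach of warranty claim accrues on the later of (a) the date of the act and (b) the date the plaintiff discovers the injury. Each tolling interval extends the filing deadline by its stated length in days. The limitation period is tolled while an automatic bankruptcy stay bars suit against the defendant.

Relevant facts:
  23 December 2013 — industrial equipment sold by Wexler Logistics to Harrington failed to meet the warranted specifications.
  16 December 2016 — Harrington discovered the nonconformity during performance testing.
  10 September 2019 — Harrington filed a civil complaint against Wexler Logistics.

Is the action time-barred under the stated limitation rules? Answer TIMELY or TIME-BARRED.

TIMELY

Because discovery on 16 December 2016 post-dates the 23 December 2013 act, accrual under the later-of rule falls on 16 December 2016.
3 years from 16 December 2016 is 16 December 2019.
The 10 September 2019 filing precedes the 16 December 2019 deadline; the claim is timely.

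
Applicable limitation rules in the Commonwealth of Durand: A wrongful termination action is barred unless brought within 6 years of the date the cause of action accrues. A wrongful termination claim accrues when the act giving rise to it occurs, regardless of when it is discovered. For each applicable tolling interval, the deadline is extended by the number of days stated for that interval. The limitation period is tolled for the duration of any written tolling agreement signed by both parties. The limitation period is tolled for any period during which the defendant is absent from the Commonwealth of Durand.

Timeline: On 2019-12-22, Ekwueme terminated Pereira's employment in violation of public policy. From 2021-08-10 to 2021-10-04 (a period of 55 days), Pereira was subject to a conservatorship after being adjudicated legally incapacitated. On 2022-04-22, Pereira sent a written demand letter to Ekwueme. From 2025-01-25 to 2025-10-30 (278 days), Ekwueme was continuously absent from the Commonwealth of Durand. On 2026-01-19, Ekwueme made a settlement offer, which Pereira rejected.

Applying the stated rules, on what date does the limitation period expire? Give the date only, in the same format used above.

The limitation period began to run on 2019-12-22.
6 years from 2019-12-22 is 2025-12-22.
The period was tolled for 278 days by the defendant's absence from the jurisdiction (2025-01-25 to 2025-10-30), pushing the deadline to 2026-09-26.
The plaintiff's legal incapacity from 2021-08-10 to 2021-10-04 does not toll the period, because no stated rule makes the plaintiff's incapacity a tolling event.
None of the other events listed affects the running of the period under the stated rules.

2026-09-26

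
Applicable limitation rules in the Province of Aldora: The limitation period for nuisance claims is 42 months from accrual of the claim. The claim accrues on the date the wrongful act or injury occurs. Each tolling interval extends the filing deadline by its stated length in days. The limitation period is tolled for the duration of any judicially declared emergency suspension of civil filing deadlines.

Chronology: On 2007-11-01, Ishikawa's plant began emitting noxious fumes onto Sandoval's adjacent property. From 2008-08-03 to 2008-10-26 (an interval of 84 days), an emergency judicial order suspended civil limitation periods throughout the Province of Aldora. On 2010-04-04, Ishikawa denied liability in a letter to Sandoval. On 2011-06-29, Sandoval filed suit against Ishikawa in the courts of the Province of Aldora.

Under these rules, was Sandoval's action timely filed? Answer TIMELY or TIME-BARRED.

TIMELY

The claim accrued on 2007-11-01, the date of the act.
Adding the 42 months base period to 2007-11-01 gives a deadline of 2011-05-01, before any tolling.
The period was tolled for 84 days by the emergency suspension of filing deadlines (2008-08-03 to 2008-10-26), pushing the deadline to 2011-07-24.
The other events in the timeline have no effect on the limitation period under the stated rules.
The 2011-06-29 filing precedes the 2011-07-24 deadline; the claim is timely.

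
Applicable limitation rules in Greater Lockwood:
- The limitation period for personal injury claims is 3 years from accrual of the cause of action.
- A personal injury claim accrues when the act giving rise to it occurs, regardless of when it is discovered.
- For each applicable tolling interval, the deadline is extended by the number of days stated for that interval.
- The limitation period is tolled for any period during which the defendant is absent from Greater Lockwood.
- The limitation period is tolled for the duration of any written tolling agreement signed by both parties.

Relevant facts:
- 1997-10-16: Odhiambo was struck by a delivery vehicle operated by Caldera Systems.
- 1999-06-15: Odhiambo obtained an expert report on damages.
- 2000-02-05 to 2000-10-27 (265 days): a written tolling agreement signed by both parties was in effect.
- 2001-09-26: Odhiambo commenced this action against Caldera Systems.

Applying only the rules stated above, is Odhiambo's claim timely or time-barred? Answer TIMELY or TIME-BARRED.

TIME-BARRED

The claim accrued on 1997-10-16, when the wrongful act occurred.
3 years from 1997-10-16 is 2000-10-16.
Because the written tolling agreement ran from 2000-02-05 to 2000-10-27, the deadline is extended by 265 days to 2001-07-08.
The other events in the timeline have no effect on the limitation period under the stated rules.
Odhiambo filed on 2001-09-26, after the 2001-07-08 deadline, so the action is time-barred.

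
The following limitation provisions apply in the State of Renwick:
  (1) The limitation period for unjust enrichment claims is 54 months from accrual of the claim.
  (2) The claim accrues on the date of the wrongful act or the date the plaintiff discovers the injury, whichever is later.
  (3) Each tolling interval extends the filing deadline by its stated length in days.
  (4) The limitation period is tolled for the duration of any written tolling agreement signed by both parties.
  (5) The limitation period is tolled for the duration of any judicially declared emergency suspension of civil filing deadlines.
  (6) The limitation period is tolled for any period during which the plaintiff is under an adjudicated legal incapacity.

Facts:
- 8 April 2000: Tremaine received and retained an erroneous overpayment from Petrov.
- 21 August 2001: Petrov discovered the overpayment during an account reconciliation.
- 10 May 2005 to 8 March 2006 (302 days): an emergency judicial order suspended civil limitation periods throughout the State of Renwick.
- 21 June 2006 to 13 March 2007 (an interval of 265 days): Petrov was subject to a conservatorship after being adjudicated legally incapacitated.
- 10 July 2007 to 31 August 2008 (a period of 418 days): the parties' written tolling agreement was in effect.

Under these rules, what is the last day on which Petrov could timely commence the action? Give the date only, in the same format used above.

2 November 2008

Because discovery on 21 August 2001 post-dates the 8 April 2000 act, accrual under the later-of rule falls on 21 August 2001.
Adding the 54 months base period to 21 August 2001 gives a deadline of 21 February 2006, before any tolling.
The emergency suspension of filing deadlines from 10 May 2005 to 8 March 2006 tolled the period for 302 days, extending the deadline to 20 December 2006.
Because the plaintiff's legal incapacity ran from 21 June 2006 to 13 March 2007, the deadline is extended by 265 days to 11 September 2007.
The written tolling agreement from 10 July 2007 to 31 August 2008 tolled the period for 418 days, extending the deadline to 2 November 2008.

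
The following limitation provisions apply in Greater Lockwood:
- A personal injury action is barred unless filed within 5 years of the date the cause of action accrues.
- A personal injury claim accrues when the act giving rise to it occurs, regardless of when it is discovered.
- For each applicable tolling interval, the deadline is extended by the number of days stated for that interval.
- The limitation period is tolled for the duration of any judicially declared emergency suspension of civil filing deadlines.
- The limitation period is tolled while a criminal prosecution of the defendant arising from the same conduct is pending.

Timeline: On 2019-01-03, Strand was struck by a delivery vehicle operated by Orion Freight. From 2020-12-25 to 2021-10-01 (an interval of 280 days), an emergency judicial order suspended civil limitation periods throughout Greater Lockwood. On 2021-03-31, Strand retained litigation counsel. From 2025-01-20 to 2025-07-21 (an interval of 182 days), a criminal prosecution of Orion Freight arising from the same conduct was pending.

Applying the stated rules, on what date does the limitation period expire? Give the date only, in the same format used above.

2024-10-09

The limitation period began to run on 2019-01-03.
5 years from 2019-01-03 is 2024-01-03.
Because the emergency suspension of filing deadlines ran from 2020-12-25 to 2021-10-01, the deadline is extended by 280 days to 2024-10-09.
The pending criminal prosecution from 2025-01-20 to 2025-07-21 began after the period had already run on 2024-10-09, so it has no tolling effect.
Nothing else in the chronology tolls or restarts the period.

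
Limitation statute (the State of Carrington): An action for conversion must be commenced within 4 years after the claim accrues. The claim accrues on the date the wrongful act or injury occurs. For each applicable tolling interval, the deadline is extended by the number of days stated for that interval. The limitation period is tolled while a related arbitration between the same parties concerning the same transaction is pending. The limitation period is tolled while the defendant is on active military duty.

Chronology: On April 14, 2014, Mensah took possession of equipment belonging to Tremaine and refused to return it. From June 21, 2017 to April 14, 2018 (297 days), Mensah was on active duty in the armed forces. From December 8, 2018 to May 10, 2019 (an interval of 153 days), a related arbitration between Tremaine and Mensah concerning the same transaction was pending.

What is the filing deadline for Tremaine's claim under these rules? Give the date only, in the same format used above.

The claim accrued on April 14, 2014, when the wrongful act occurred.
4 years from April 14, 2014 is April 14, 2018.
Because the defendant's active military service ran from June 21, 2017 to April 14, 2018, the deadline is extended by 297 days to February 5, 2019.
Because the pending related arbitration ran from December 8, 2018 to May 10, 2019, the deadline is extended by 153 days to July 8, 2019.

July 8, 2019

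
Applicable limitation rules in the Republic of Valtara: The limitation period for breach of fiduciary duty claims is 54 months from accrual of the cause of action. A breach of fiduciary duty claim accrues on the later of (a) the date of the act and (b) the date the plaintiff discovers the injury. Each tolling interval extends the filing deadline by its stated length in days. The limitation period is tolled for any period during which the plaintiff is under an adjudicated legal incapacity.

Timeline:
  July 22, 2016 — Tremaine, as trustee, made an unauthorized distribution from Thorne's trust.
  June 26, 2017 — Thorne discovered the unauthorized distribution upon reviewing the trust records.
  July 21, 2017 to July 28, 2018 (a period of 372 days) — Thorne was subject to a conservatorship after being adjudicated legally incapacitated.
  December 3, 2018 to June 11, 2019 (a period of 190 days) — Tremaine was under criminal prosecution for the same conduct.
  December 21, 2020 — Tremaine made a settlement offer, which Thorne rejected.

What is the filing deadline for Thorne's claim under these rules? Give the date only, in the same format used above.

Taking the later of the act (July 22, 2016) and discovery (June 26, 2017), the claim accrued on June 26, 2017.
54 months from June 26, 2017 is December 26, 2021.
The period was tolled for 372 days by the plaintiff's legal incapacity (July 21, 2017 to July 28, 2018), pushing the deadline to January 2, 2023.
No stated provision tolls the period for a criminal prosecution, so the interval from December 3, 2018 to June 11, 2019 has no effect on the deadline.
Nothing else in the chronology tolls or restarts the period.

January 2, 2023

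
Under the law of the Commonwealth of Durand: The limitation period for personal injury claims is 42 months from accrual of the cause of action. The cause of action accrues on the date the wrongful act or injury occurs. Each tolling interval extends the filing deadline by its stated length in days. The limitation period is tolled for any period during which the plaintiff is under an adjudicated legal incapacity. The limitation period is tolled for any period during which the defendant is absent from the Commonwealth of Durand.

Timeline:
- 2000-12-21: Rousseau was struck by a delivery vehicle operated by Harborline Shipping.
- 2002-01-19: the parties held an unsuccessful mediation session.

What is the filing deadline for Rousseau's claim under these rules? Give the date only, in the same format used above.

The claim accrued on 2000-12-21, when the wrongful act occurred.
The untolled deadline — 42 months after 2000-12-21 — is 2004-06-21.
Nothing else in the chronology tolls or restarts the period.

2004-06-21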